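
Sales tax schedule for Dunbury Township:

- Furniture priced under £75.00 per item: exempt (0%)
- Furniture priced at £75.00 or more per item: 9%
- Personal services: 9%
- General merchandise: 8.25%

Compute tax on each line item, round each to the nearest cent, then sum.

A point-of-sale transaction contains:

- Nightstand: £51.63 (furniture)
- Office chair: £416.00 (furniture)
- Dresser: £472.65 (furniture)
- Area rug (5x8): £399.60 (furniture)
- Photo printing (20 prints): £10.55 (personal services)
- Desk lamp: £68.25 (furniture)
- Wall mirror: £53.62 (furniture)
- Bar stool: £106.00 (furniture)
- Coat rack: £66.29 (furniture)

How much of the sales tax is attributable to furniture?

£125.48

Nightstand £51.63: furniture, under £75.00 → 0% → £0.00
Office chair £416.00: furniture, £75.00 or more → 9% → £37.44
Dresser £472.65: furniture, £75.00 or more → 9% → £42.54
Area rug (5x8) £399.60: furniture, £75.00 or more → 9% → £35.96
Desk lamp £68.25: furniture, under £75.00 → 0% → £0.00
Wall mirror £53.62: furniture, under £75.00 → 0% → £0.00
Bar stool £106.00: furniture, £75.00 or more → 9% → £9.54
Coat rack £66.29: furniture, under £75.00 → 0% → £0.00
Tax on furniture = £0.00 + £37.44 + £42.54 + £35.96 + £0.00 + £0.00 + £9.54 + £0.00 = £125.48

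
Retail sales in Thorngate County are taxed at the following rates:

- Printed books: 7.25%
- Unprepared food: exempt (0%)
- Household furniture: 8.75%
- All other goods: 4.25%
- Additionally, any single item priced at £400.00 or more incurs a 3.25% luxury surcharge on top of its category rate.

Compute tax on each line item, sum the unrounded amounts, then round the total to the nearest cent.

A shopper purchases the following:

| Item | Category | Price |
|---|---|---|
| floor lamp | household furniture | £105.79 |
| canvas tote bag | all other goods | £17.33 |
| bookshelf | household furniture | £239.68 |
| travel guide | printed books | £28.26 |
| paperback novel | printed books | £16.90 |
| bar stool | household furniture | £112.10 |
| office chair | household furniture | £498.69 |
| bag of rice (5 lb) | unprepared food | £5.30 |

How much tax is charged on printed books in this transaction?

£3.27

Travel guide £28.26: printed books → 7.25% → £2.04885
Paperback novel £16.90: printed books → 7.25% → £1.22525
Tax on printed books: unrounded sum = £3.2741 → £3.27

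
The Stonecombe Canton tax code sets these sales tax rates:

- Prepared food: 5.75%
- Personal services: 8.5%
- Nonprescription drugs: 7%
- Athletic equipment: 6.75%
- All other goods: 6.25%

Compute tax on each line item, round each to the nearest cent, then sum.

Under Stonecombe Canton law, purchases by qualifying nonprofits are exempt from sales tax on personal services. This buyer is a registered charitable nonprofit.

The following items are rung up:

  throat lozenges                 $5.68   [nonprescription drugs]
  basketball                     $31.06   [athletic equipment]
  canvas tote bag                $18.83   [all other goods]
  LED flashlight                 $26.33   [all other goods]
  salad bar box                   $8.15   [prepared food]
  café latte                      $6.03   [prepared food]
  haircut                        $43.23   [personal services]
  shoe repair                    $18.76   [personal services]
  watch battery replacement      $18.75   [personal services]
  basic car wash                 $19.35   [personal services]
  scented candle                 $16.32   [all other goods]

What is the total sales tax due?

Throat lozenges $5.68: nonprescription drugs → 7% → $0.40
Basketball $31.06: athletic equipment → 6.75% → $2.10
Canvas tote bag $18.83: all other goods → 6.25% → $1.18
LED flashlight $26.33: all other goods → 6.25% → $1.65
Salad bar box $8.15: prepared food → 5.75% → $0.47
Café latte $6.03: prepared food → 5.75% → $0.35
Haircut $43.23: personal services, buyer-exempt → 0% → $0.00
Shoe repair $18.76: personal services, buyer-exempt → 0% → $0.00
Watch battery replacement $18.75: personal services, buyer-exempt → 0% → $0.00
Basic car wash $19.35: personal services, buyer-exempt → 0% → $0.00
Scented candle $16.32: all other goods → 6.25% → $1.02
Total tax = $0.40 + $2.10 + $1.18 + $1.65 + $0.47 + $0.35 + $1.02 = $7.17

$7.17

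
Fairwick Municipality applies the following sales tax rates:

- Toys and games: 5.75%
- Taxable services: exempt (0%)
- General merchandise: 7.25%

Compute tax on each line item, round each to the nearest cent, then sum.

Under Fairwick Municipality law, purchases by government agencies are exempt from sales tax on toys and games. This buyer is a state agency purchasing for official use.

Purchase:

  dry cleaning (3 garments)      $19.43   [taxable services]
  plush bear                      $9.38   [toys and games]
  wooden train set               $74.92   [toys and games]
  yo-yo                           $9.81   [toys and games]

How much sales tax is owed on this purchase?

Dry cleaning (3 garments) $19.43: taxable services → 0% → $0.00
Plush bear $9.38: toys and games, buyer-exempt → 0% → $0.00
Wooden train set $74.92: toys and games, buyer-exempt → 0% → $0.00
Yo-yo $9.81: toys and games, buyer-exempt → 0% → $0.00
Total tax = $0.00

$0.00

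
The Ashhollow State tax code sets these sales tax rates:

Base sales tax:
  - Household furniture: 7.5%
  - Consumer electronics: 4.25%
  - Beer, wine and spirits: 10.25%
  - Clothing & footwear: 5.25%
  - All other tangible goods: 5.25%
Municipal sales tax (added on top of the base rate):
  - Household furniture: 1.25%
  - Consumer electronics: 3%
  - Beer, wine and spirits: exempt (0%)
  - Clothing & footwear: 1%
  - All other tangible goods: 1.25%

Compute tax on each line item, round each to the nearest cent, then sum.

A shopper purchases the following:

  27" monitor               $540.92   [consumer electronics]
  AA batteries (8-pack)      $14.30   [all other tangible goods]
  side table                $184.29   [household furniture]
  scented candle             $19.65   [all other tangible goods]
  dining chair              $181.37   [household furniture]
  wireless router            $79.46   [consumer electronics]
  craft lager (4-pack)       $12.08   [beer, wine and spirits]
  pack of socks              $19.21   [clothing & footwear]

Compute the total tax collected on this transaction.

27" monitor $540.92: consumer electronics → 4.25% + 3% municipal = 7.25% → $39.22
AA batteries (8-pack) $14.30: all other tangible goods → 5.25% + 1.25% municipal = 6.5% → $0.93
Side table $184.29: household furniture → 7.5% + 1.25% municipal = 8.75% → $16.13
Scented candle $19.65: all other tangible goods → 5.25% + 1.25% municipal = 6.5% → $1.28
Dining chair $181.37: household furniture → 7.5% + 1.25% municipal = 8.75% → $15.87
Wireless router $79.46: consumer electronics → 4.25% + 3% municipal = 7.25% → $5.76
Craft lager (4-pack) $12.08: beer, wine and spirits → 10.25% + 0% municipal = 10.25% → $1.24
Pack of socks $19.21: clothing & footwear → 5.25% + 1% municipal = 6.25% → $1.20
Total tax = $39.22 + $0.93 + $16.13 + $1.28 + $15.87 + $5.76 + $1.24 + $1.20 = $81.63

$81.63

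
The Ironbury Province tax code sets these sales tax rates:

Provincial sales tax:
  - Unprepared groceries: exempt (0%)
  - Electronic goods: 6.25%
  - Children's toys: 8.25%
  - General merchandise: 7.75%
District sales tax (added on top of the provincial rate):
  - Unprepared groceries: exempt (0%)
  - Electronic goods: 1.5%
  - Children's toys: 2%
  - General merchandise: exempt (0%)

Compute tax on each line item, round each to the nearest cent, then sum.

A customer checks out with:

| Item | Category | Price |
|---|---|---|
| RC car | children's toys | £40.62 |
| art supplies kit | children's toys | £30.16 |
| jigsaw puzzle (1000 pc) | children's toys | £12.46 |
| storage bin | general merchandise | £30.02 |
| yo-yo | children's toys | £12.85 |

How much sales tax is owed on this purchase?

RC car £40.62: children's toys → 8.25% + 2% district = 10.25% → £4.16
Art supplies kit £30.16: children's toys → 8.25% + 2% district = 10.25% → £3.09
Jigsaw puzzle (1000 pc) £12.46: children's toys → 8.25% + 2% district = 10.25% → £1.28
Storage bin £30.02: general merchandise → 7.75% + 0% district = 7.75% → £2.33
Yo-yo £12.85: children's toys → 8.25% + 2% district = 10.25% → £1.32
Total tax = £4.16 + £3.09 + £1.28 + £2.33 + £1.32 = £12.18

£12.18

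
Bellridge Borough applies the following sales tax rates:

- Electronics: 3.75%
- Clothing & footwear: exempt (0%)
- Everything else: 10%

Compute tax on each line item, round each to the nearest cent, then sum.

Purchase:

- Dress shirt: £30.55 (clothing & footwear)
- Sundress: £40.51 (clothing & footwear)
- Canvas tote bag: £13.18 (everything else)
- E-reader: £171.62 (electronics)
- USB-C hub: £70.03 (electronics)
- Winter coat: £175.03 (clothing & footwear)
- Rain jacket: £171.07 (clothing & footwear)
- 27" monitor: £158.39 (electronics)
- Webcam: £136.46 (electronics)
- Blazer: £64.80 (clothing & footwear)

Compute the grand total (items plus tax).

£1053.09

Dress shirt £30.55: clothing & footwear → 0% → £0.00
Sundress £40.51: clothing & footwear → 0% → £0.00
Canvas tote bag £13.18: everything else → 10% → £1.32
E-reader £171.62: electronics → 3.75% → £6.44
USB-C hub £70.03: electronics → 3.75% → £2.63
Winter coat £175.03: clothing & footwear → 0% → £0.00
Rain jacket £171.07: clothing & footwear → 0% → £0.00
27" monitor £158.39: electronics → 3.75% → £5.94
Webcam £136.46: electronics → 3.75% → £5.12
Blazer £64.80: clothing & footwear → 0% → £0.00
Subtotal = £1031.64; tax = £21.45; total due = £1053.09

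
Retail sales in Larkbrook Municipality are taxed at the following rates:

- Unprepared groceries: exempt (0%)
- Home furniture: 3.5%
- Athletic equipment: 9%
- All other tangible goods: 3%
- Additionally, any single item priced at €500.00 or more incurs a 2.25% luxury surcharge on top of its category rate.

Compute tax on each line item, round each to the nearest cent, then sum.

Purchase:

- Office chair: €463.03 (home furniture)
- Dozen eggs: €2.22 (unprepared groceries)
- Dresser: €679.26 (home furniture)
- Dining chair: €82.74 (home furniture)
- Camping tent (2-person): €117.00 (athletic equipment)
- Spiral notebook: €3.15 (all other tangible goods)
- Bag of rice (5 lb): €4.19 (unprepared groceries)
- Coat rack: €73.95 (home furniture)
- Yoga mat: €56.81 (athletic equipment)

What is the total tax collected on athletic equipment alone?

€15.64

Camping tent (2-person) €117.00: athletic equipment → 9% → €10.53
Yoga mat €56.81: athletic equipment → 9% → €5.11
Tax on athletic equipment = €10.53 + €5.11 = €15.64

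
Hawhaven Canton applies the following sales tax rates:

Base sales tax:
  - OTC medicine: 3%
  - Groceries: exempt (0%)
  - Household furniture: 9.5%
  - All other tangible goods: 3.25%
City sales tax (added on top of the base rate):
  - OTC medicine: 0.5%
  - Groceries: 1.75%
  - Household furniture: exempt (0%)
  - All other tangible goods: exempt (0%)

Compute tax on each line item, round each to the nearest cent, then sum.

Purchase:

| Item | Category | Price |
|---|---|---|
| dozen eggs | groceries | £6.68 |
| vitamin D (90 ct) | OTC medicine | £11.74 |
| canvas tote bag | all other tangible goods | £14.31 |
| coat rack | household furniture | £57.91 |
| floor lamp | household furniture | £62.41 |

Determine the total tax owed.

£12.43

Dozen eggs £6.68: groceries → 0% + 1.75% city = 1.75% → £0.12
Vitamin D (90 ct) £11.74: OTC medicine → 3% + 0.5% city = 3.5% → £0.41
Canvas tote bag £14.31: all other tangible goods → 3.25% + 0% city = 3.25% → £0.47
Coat rack £57.91: household furniture → 9.5% + 0% city = 9.5% → £5.50
Floor lamp £62.41: household furniture → 9.5% + 0% city = 9.5% → £5.93
Total tax = £0.12 + £0.41 + £0.47 + £5.50 + £5.93 = £12.43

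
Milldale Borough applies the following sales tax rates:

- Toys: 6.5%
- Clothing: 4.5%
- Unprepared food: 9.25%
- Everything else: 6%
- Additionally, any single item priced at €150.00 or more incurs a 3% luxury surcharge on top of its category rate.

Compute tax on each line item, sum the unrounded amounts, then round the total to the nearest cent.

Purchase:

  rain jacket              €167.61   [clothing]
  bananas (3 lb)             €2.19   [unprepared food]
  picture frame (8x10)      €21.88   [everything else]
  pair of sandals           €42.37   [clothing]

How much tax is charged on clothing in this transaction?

Rain jacket €167.61: clothing → 4.5% + 3% surcharge = 7.5% → €12.57075
Pair of sandals €42.37: clothing → 4.5% → €1.90665
Tax on clothing: unrounded sum = €14.4774 → €14.48

€14.48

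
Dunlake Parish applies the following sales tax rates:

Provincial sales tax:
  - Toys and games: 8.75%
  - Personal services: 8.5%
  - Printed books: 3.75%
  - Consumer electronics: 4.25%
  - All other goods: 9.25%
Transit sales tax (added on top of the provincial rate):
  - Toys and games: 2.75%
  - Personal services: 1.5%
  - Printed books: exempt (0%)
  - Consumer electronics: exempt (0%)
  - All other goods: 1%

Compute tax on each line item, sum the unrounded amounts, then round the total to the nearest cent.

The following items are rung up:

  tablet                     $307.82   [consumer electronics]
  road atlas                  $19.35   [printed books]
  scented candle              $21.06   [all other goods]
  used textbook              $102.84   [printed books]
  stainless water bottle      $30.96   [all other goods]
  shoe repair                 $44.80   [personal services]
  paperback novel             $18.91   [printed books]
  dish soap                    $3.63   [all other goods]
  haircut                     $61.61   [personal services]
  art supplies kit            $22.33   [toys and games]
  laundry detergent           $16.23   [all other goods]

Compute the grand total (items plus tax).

$688.49

Tablet $307.82: consumer electronics → 4.25% + 0% transit = 4.25% → $13.08235
Road atlas $19.35: printed books → 3.75% + 0% transit = 3.75% → $0.725625
Scented candle $21.06: all other goods → 9.25% + 1% transit = 10.25% → $2.15865
Used textbook $102.84: printed books → 3.75% + 0% transit = 3.75% → $3.8565
Stainless water bottle $30.96: all other goods → 9.25% + 1% transit = 10.25% → $3.1734
Shoe repair $44.80: personal services → 8.5% + 1.5% transit = 10% → $4.48
Paperback novel $18.91: printed books → 3.75% + 0% transit = 3.75% → $0.709125
Dish soap $3.63: all other goods → 9.25% + 1% transit = 10.25% → $0.372075
Haircut $61.61: personal services → 8.5% + 1.5% transit = 10% → $6.161
Art supplies kit $22.33: toys and games → 8.75% + 2.75% transit = 11.5% → $2.56795
Laundry detergent $16.23: all other goods → 9.25% + 1% transit = 10.25% → $1.663575
Subtotal = $649.54; unrounded tax = $38.95025 → $38.95; total due = $688.49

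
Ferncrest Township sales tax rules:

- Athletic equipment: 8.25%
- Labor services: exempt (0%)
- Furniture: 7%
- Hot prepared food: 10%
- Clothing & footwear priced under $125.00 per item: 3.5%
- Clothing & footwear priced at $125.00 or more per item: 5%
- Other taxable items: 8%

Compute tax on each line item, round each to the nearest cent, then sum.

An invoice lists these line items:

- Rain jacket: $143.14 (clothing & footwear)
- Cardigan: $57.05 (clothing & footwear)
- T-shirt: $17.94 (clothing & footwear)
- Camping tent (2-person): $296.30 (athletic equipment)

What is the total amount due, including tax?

$548.66

Rain jacket $143.14: clothing & footwear, $125.00 or more → 5% → $7.16
Cardigan $57.05: clothing & footwear, under $125.00 → 3.5% → $2.00
T-shirt $17.94: clothing & footwear, under $125.00 → 3.5% → $0.63
Camping tent (2-person) $296.30: athletic equipment → 8.25% → $24.44
Subtotal = $514.43; tax = $34.23; total due = $548.66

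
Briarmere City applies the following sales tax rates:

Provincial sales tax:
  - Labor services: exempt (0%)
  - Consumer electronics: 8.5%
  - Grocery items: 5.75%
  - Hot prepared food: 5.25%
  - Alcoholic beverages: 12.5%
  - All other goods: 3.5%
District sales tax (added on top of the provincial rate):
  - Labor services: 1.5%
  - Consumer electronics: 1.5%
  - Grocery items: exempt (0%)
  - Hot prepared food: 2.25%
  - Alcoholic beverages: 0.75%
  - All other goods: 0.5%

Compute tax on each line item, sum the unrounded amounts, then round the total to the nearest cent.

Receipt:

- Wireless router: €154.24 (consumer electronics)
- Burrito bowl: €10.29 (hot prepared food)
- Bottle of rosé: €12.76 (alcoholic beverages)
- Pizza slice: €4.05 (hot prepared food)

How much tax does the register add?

Wireless router €154.24: consumer electronics → 8.5% + 1.5% district = 10% → €15.424
Burrito bowl €10.29: hot prepared food → 5.25% + 2.25% district = 7.5% → €0.77175
Bottle of rosé €12.76: alcoholic beverages → 12.5% + 0.75% district = 13.25% → €1.6907
Pizza slice €4.05: hot prepared food → 5.25% + 2.25% district = 7.5% → €0.30375
Unrounded tax sum = €18.1902 → €18.19

€18.19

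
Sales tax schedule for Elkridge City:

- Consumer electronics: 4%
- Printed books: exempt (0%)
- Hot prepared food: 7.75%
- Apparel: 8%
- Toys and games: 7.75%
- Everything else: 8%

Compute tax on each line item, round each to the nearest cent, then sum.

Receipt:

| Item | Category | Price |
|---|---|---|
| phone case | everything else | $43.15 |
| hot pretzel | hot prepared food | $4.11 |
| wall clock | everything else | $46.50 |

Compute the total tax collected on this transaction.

$7.49

Phone case $43.15: everything else → 8% → $3.45
Hot pretzel $4.11: hot prepared food → 7.75% → $0.32
Wall clock $46.50: everything else → 8% → $3.72
Total tax = $3.45 + $0.32 + $3.72 = $7.49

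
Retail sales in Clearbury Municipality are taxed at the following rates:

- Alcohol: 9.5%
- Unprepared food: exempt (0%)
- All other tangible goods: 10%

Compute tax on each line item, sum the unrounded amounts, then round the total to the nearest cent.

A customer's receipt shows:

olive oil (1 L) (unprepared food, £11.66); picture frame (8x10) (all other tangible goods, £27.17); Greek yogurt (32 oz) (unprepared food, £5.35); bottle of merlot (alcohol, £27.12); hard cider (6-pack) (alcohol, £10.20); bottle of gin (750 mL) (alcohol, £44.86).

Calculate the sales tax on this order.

Olive oil (1 L) £11.66: unprepared food → 0% → £0.00
Picture frame (8x10) £27.17: all other tangible goods → 10% → £2.717
Greek yogurt (32 oz) £5.35: unprepared food → 0% → £0.00
Bottle of merlot £27.12: alcohol → 9.5% → £2.5764
Hard cider (6-pack) £10.20: alcohol → 9.5% → £0.969
Bottle of gin (750 mL) £44.86: alcohol → 9.5% → £4.2617
Unrounded tax sum = £10.5241 → £10.52

£10.52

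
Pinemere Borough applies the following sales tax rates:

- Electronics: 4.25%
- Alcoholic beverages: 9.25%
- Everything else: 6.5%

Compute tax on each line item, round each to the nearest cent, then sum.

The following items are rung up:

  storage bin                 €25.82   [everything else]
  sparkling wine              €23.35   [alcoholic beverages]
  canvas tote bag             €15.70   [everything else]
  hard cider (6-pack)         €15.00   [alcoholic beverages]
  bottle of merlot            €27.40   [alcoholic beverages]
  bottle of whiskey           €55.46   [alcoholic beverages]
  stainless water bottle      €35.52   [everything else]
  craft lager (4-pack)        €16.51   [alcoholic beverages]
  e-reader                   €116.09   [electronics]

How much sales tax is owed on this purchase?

€22.68

Storage bin €25.82: everything else → 6.5% → €1.68
Sparkling wine €23.35: alcoholic beverages → 9.25% → €2.16
Canvas tote bag €15.70: everything else → 6.5% → €1.02
Hard cider (6-pack) €15.00: alcoholic beverages → 9.25% → €1.39
Bottle of merlot €27.40: alcoholic beverages → 9.25% → €2.53
Bottle of whiskey €55.46: alcoholic beverages → 9.25% → €5.13
Stainless water bottle €35.52: everything else → 6.5% → €2.31
Craft lager (4-pack) €16.51: alcoholic beverages → 9.25% → €1.53
E-reader €116.09: electronics → 4.25% → €4.93
Total tax = €1.68 + €2.16 + €1.02 + €1.39 + €2.53 + €5.13 + €2.31 + €1.53 + €4.93 = €22.68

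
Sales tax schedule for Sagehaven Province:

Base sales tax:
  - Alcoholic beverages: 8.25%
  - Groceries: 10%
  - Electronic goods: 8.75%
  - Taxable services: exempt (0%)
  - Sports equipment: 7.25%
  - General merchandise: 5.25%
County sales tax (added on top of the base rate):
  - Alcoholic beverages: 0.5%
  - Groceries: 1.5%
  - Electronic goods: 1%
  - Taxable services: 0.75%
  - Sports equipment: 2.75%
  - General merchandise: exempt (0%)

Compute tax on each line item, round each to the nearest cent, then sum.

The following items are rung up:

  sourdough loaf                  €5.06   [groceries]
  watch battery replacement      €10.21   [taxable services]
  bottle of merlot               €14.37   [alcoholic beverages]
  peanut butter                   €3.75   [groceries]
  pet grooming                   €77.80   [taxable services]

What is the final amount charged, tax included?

€114.12

Sourdough loaf €5.06: groceries → 10% + 1.5% county = 11.5% → €0.58
Watch battery replacement €10.21: taxable services → 0% + 0.75% county = 0.75% → €0.08
Bottle of merlot €14.37: alcoholic beverages → 8.25% + 0.5% county = 8.75% → €1.26
Peanut butter €3.75: groceries → 10% + 1.5% county = 11.5% → €0.43
Pet grooming €77.80: taxable services → 0% + 0.75% county = 0.75% → €0.58
Subtotal = €111.19; tax = €2.93; total due = €114.12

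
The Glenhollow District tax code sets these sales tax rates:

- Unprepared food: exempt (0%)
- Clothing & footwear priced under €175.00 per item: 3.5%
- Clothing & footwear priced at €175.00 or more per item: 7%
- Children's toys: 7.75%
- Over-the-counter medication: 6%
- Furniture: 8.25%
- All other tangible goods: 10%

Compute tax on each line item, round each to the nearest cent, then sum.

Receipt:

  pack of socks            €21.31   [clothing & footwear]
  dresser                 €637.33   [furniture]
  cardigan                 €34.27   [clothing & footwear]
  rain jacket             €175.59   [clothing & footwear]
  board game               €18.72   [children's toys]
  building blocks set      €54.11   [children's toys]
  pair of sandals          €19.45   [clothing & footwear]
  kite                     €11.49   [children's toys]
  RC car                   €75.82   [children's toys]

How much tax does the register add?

Pack of socks €21.31: clothing & footwear, under €175.00 → 3.5% → €0.75
Dresser €637.33: furniture → 8.25% → €52.58
Cardigan €34.27: clothing & footwear, under €175.00 → 3.5% → €1.20
Rain jacket €175.59: clothing & footwear, €175.00 or more → 7% → €12.29
Board game €18.72: children's toys → 7.75% → €1.45
Building blocks set €54.11: children's toys → 7.75% → €4.19
Pair of sandals €19.45: clothing & footwear, under €175.00 → 3.5% → €0.68
Kite €11.49: children's toys → 7.75% → €0.89
RC car €75.82: children's toys → 7.75% → €5.88
Total tax = €0.75 + €52.58 + €1.20 + €12.29 + €1.45 + €4.19 + €0.68 + €0.89 + €5.88 = €79.91

€79.91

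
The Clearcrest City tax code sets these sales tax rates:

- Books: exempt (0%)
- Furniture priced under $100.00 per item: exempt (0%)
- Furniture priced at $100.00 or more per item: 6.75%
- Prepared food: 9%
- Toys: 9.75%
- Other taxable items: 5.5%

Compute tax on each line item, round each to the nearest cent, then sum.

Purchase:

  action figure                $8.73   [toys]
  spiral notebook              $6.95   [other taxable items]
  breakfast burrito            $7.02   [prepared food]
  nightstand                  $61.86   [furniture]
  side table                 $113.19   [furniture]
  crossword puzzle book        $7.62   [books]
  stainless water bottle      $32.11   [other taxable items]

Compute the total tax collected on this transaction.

$11.27

Action figure $8.73: toys → 9.75% → $0.85
Spiral notebook $6.95: other taxable items → 5.5% → $0.38
Breakfast burrito $7.02: prepared food → 9% → $0.63
Nightstand $61.86: furniture, under $100.00 → 0% → $0.00
Side table $113.19: furniture, $100.00 or more → 6.75% → $7.64
Crossword puzzle book $7.62: books → 0% → $0.00
Stainless water bottle $32.11: other taxable items → 5.5% → $1.77
Total tax = $0.85 + $0.38 + $0.63 + $7.64 + $1.77 = $11.27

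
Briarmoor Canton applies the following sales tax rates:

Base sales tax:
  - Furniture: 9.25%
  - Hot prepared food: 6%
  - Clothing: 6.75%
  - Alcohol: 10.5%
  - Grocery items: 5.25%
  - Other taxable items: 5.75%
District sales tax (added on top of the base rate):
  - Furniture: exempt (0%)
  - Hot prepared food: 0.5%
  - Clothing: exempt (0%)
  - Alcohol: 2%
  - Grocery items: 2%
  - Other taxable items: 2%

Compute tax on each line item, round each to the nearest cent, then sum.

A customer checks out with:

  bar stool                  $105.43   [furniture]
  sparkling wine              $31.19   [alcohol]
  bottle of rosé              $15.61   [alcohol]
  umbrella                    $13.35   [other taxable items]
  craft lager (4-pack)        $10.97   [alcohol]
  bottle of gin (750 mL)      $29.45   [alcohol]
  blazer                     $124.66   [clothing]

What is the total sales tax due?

$30.09

Bar stool $105.43: furniture → 9.25% + 0% district = 9.25% → $9.75
Sparkling wine $31.19: alcohol → 10.5% + 2% district = 12.5% → $3.90
Bottle of rosé $15.61: alcohol → 10.5% + 2% district = 12.5% → $1.95
Umbrella $13.35: other taxable items → 5.75% + 2% district = 7.75% → $1.03
Craft lager (4-pack) $10.97: alcohol → 10.5% + 2% district = 12.5% → $1.37
Bottle of gin (750 mL) $29.45: alcohol → 10.5% + 2% district = 12.5% → $3.68
Blazer $124.66: clothing → 6.75% + 0% district = 6.75% → $8.41
Total tax = $9.75 + $3.90 + $1.95 + $1.03 + $1.37 + $3.68 + $8.41 = $30.09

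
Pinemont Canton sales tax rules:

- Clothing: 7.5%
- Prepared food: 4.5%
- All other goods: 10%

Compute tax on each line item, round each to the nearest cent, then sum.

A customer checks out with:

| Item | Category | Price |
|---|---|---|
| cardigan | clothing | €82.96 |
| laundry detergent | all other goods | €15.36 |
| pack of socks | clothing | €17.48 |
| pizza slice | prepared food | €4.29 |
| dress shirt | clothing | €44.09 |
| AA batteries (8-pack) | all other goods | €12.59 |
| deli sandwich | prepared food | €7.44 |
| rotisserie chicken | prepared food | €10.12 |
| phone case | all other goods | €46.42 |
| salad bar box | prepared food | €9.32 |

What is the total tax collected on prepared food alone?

€1.40

Pizza slice €4.29: prepared food → 4.5% → €0.19
Deli sandwich €7.44: prepared food → 4.5% → €0.33
Rotisserie chicken €10.12: prepared food → 4.5% → €0.46
Salad bar box €9.32: prepared food → 4.5% → €0.42
Tax on prepared food = €0.19 + €0.33 + €0.46 + €0.42 = €1.40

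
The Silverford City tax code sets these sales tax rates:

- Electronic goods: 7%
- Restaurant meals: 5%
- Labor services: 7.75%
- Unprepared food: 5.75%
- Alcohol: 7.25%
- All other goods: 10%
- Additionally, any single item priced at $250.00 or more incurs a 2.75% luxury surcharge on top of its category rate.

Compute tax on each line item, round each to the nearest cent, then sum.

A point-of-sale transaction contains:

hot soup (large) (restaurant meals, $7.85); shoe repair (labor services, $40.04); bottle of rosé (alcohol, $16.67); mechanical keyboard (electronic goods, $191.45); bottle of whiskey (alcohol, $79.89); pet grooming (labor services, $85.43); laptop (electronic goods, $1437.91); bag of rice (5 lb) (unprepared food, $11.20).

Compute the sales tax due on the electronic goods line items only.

$153.60

Mechanical keyboard $191.45: electronic goods → 7% → $13.40
Laptop $1437.91: electronic goods → 7% + 2.75% surcharge = 9.75% → $140.20
Tax on electronic goods = $13.40 + $140.20 = $153.60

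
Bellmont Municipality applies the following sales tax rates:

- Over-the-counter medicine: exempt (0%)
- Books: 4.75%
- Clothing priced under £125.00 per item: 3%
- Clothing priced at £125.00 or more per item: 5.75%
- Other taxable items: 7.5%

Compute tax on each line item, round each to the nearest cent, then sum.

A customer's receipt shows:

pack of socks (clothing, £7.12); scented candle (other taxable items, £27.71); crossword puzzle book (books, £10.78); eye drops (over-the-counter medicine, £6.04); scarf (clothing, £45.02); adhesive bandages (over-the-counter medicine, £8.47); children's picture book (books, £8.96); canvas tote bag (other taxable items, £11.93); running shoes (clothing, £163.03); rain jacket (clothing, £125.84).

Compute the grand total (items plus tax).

Pack of socks £7.12: clothing, under £125.00 → 3% → £0.21
Scented candle £27.71: other taxable items → 7.5% → £2.08
Crossword puzzle book £10.78: books → 4.75% → £0.51
Eye drops £6.04: over-the-counter medicine → 0% → £0.00
Scarf £45.02: clothing, under £125.00 → 3% → £1.35
Adhesive bandages £8.47: over-the-counter medicine → 0% → £0.00
Children's picture book £8.96: books → 4.75% → £0.43
Canvas tote bag £11.93: other taxable items → 7.5% → £0.89
Running shoes £163.03: clothing, £125.00 or more → 5.75% → £9.37
Rain jacket £125.84: clothing, £125.00 or more → 5.75% → £7.24
Subtotal = £414.90; tax = £22.08; total due = £436.98

£436.98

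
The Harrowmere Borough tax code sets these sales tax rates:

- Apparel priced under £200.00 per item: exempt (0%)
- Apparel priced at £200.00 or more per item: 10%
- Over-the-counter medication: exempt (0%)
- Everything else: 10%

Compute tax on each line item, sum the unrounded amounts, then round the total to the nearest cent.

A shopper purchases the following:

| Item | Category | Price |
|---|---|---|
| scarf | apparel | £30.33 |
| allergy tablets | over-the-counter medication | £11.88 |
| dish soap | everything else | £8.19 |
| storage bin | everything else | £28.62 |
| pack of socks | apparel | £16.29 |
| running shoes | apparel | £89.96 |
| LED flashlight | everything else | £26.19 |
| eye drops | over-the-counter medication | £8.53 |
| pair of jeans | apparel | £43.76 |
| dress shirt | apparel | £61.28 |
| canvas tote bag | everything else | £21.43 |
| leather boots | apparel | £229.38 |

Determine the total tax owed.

Scarf £30.33: apparel, under £200.00 → 0% → £0.00
Allergy tablets £11.88: over-the-counter medication → 0% → £0.00
Dish soap £8.19: everything else → 10% → £0.819
Storage bin £28.62: everything else → 10% → £2.862
Pack of socks £16.29: apparel, under £200.00 → 0% → £0.00
Running shoes £89.96: apparel, under £200.00 → 0% → £0.00
LED flashlight £26.19: everything else → 10% → £2.619
Eye drops £8.53: over-the-counter medication → 0% → £0.00
Pair of jeans £43.76: apparel, under £200.00 → 0% → £0.00
Dress shirt £61.28: apparel, under £200.00 → 0% → £0.00
Canvas tote bag £21.43: everything else → 10% → £2.143
Leather boots £229.38: apparel, £200.00 or more → 10% → £22.938
Unrounded tax sum = £31.381 → £31.38

£31.38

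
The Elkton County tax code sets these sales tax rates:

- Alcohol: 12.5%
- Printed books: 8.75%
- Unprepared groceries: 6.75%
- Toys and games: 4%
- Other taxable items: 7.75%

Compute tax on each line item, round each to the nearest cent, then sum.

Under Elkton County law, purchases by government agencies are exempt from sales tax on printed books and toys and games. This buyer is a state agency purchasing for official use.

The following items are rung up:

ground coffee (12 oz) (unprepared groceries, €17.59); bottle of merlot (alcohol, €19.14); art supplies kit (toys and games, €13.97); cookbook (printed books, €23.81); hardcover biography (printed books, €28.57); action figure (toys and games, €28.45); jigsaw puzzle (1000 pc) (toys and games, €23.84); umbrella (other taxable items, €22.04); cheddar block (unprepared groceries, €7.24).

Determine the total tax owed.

€5.78

Ground coffee (12 oz) €17.59: unprepared groceries → 6.75% → €1.19
Bottle of merlot €19.14: alcohol → 12.5% → €2.39
Art supplies kit €13.97: toys and games, buyer-exempt → 0% → €0.00
Cookbook €23.81: printed books, buyer-exempt → 0% → €0.00
Hardcover biography €28.57: printed books, buyer-exempt → 0% → €0.00
Action figure €28.45: toys and games, buyer-exempt → 0% → €0.00
Jigsaw puzzle (1000 pc) €23.84: toys and games, buyer-exempt → 0% → €0.00
Umbrella €22.04: other taxable items → 7.75% → €1.71
Cheddar block €7.24: unprepared groceries → 6.75% → €0.49
Total tax = €1.19 + €2.39 + €1.71 + €0.49 = €5.78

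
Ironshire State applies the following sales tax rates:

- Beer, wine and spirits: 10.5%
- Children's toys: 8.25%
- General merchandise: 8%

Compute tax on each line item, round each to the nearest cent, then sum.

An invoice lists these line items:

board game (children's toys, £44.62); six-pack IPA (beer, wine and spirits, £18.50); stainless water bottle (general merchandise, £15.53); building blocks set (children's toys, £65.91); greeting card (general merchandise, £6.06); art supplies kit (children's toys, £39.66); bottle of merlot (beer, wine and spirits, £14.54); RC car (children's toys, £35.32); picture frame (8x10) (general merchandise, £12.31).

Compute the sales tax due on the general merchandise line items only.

£2.70

Stainless water bottle £15.53: general merchandise → 8% → £1.24
Greeting card £6.06: general merchandise → 8% → £0.48
Picture frame (8x10) £12.31: general merchandise → 8% → £0.98
Tax on general merchandise = £1.24 + £0.48 + £0.98 = £2.70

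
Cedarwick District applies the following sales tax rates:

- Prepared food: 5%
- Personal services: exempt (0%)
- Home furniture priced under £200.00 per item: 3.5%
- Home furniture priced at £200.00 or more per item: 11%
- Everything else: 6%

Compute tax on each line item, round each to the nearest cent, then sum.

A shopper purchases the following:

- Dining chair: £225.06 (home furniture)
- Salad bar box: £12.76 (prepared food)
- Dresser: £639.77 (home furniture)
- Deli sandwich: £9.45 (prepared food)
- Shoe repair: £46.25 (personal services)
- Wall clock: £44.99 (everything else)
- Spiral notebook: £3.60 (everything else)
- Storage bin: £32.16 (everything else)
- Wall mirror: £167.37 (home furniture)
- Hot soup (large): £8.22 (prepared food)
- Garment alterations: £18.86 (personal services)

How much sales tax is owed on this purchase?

Dining chair £225.06: home furniture, £200.00 or more → 11% → £24.76
Salad bar box £12.76: prepared food → 5% → £0.64
Dresser £639.77: home furniture, £200.00 or more → 11% → £70.37
Deli sandwich £9.45: prepared food → 5% → £0.47
Shoe repair £46.25: personal services → 0% → £0.00
Wall clock £44.99: everything else → 6% → £2.70
Spiral notebook £3.60: everything else → 6% → £0.22
Storage bin £32.16: everything else → 6% → £1.93
Wall mirror £167.37: home furniture, under £200.00 → 3.5% → £5.86
Hot soup (large) £8.22: prepared food → 5% → £0.41
Garment alterations £18.86: personal services → 0% → £0.00
Total tax = £24.76 + £0.64 + £70.37 + £0.47 + £2.70 + £0.22 + £1.93 + £5.86 + £0.41 = £107.36

£107.36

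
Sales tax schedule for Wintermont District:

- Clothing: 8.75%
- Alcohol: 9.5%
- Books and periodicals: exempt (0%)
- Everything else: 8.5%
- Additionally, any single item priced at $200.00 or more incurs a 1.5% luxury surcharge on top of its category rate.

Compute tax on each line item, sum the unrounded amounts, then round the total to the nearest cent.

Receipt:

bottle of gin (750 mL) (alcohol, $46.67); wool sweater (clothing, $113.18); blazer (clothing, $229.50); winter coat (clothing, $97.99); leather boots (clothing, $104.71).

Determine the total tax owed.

$55.60

Bottle of gin (750 mL) $46.67: alcohol → 9.5% → $4.43365
Wool sweater $113.18: clothing → 8.75% → $9.90325
Blazer $229.50: clothing → 8.75% + 1.5% surcharge = 10.25% → $23.52375
Winter coat $97.99: clothing → 8.75% → $8.574125
Leather boots $104.71: clothing → 8.75% → $9.162125
Unrounded tax sum = $55.5969 → $55.60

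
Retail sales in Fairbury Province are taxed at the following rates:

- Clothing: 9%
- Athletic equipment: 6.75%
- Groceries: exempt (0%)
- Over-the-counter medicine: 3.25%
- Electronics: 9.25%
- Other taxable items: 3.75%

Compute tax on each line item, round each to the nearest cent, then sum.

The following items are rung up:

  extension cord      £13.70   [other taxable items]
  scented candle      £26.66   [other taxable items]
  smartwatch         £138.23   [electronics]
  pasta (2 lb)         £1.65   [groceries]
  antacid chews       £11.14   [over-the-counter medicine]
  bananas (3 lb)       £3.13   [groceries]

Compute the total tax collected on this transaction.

Extension cord £13.70: other taxable items → 3.75% → £0.51
Scented candle £26.66: other taxable items → 3.75% → £1.00
Smartwatch £138.23: electronics → 9.25% → £12.79
Pasta (2 lb) £1.65: groceries → 0% → £0.00
Antacid chews £11.14: over-the-counter medicine → 3.25% → £0.36
Bananas (3 lb) £3.13: groceries → 0% → £0.00
Total tax = £0.51 + £1.00 + £12.79 + £0.36 = £14.66

£14.66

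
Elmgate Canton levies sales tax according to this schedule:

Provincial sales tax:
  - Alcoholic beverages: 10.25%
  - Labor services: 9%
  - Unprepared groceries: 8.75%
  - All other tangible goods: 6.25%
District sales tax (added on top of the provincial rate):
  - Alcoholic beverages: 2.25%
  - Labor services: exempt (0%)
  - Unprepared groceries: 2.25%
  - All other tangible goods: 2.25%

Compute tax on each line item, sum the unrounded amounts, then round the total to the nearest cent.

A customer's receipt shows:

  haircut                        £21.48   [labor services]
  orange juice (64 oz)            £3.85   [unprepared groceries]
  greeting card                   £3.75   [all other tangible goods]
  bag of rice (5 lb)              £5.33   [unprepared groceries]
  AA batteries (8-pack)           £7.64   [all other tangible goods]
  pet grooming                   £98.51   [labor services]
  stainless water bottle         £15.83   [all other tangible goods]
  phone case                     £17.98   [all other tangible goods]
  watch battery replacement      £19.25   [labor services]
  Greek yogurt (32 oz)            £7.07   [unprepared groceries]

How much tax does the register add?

Haircut £21.48: labor services → 9% + 0% district = 9% → £1.9332
Orange juice (64 oz) £3.85: unprepared groceries → 8.75% + 2.25% district = 11% → £0.4235
Greeting card £3.75: all other tangible goods → 6.25% + 2.25% district = 8.5% → £0.31875
Bag of rice (5 lb) £5.33: unprepared groceries → 8.75% + 2.25% district = 11% → £0.5863
AA batteries (8-pack) £7.64: all other tangible goods → 6.25% + 2.25% district = 8.5% → £0.6494
Pet grooming £98.51: labor services → 9% + 0% district = 9% → £8.8659
Stainless water bottle £15.83: all other tangible goods → 6.25% + 2.25% district = 8.5% → £1.34555
Phone case £17.98: all other tangible goods → 6.25% + 2.25% district = 8.5% → £1.5283
Watch battery replacement £19.25: labor services → 9% + 0% district = 9% → £1.7325
Greek yogurt (32 oz) £7.07: unprepared groceries → 8.75% + 2.25% district = 11% → £0.7777
Unrounded tax sum = £18.1611 → £18.16

£18.16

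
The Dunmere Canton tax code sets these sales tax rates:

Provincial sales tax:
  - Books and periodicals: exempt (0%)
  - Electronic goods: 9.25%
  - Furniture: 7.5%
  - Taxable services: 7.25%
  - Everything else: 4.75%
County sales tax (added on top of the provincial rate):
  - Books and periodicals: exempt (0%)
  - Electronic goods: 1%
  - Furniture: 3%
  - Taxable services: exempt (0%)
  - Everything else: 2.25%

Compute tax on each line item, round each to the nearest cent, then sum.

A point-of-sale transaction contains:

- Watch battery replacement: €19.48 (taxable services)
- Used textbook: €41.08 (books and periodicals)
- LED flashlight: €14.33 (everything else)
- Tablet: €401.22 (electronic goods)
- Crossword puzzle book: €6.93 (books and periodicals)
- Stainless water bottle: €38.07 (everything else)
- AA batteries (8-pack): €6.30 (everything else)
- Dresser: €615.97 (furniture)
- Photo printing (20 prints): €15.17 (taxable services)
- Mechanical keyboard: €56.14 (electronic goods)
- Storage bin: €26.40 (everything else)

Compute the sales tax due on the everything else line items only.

LED flashlight €14.33: everything else → 4.75% + 2.25% county = 7% → €1.00
Stainless water bottle €38.07: everything else → 4.75% + 2.25% county = 7% → €2.66
AA batteries (8-pack) €6.30: everything else → 4.75% + 2.25% county = 7% → €0.44
Storage bin €26.40: everything else → 4.75% + 2.25% county = 7% → €1.85
Tax on everything else = €1.00 + €2.66 + €0.44 + €1.85 = €5.95

€5.95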